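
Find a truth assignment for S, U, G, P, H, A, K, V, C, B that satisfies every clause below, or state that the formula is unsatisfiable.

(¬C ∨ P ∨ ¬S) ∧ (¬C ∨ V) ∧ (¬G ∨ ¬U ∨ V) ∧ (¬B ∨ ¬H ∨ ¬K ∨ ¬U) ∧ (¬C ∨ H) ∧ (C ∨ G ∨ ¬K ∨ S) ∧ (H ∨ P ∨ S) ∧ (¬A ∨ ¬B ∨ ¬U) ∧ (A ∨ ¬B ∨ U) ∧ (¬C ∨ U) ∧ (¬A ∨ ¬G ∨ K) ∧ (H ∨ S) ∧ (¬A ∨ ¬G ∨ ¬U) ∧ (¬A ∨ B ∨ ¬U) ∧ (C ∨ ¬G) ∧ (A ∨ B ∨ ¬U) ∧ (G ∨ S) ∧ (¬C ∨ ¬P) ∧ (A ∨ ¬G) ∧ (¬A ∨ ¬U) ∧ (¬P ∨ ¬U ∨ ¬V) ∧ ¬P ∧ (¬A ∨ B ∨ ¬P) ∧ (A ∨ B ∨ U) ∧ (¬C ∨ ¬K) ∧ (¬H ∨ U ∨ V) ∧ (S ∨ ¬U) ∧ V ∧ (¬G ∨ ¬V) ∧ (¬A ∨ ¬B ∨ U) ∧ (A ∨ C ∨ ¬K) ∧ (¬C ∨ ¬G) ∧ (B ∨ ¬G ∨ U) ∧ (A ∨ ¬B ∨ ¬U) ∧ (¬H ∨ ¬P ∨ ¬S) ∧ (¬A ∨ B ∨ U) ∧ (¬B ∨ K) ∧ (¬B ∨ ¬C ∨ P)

Unsatisfiable — no assignment works.

Case U = True:
  (¬A ∨ ¬U) forces A = False.
  (A ∨ B ∨ ¬U) forces B = True.
  Clause (A ∨ ¬B ∨ ¬U) is falsified — contradiction.
Case U = False:
  (¬C ∨ U) forces C = False.
  (C ∨ ¬G) forces G = False.
  (G ∨ S) forces S = True.
  (¬P) forces P = False.
  (V) forces V = True.
  If A = True:
    (¬A ∨ ¬B ∨ U) forces B = False.
    clause (¬A ∨ B ∨ U) is falsified.
  If A = False:
    (A ∨ ¬B ∨ U) forces B = False.
    clause (A ∨ B ∨ U) is falsified.
  Every sub-case reaches a contradiction.
Both cases fail, so the formula is unsatisfiable.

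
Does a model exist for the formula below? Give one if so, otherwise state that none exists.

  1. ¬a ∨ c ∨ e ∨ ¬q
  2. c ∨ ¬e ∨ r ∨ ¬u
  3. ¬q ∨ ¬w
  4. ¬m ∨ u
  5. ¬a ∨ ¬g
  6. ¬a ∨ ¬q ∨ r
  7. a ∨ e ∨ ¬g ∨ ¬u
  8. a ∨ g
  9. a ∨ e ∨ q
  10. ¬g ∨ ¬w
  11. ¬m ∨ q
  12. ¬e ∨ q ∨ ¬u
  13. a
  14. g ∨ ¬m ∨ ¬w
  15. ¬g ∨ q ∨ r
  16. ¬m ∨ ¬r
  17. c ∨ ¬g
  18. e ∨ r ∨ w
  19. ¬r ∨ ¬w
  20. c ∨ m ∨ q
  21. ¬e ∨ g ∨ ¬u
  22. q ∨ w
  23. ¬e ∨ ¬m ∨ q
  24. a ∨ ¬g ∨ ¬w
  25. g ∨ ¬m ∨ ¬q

a: True, u: False, m: False, e: True, g: False, r: True, w: False, c: False, q: True

Unit clause (a) forces a = True.
In (¬a ∨ ¬g) only ¬g is left, so g = False.
Set u = False.
  then (¬m ∨ u) forces m = False.
Set e = True.
Set r = True.
  then (¬r ∨ ¬w) forces w = False.
  then (q ∨ w) forces q = True.
Set c = False.
All clauses satisfied.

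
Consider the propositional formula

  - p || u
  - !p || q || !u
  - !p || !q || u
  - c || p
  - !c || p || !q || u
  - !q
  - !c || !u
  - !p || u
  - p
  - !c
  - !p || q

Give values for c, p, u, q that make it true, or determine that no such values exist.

No satisfying assignment exists.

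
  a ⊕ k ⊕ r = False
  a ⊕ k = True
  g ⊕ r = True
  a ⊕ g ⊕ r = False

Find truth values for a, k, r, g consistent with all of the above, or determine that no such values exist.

a: True; k: False; r: True; g: False

a ⊕ k ⊕ r = T ⊕ F ⊕ T = False ✓
a ⊕ k = T ⊕ F = True ✓
g ⊕ r = F ⊕ T = True ✓
a ⊕ g ⊕ r = T ⊕ F ⊕ T = False ✓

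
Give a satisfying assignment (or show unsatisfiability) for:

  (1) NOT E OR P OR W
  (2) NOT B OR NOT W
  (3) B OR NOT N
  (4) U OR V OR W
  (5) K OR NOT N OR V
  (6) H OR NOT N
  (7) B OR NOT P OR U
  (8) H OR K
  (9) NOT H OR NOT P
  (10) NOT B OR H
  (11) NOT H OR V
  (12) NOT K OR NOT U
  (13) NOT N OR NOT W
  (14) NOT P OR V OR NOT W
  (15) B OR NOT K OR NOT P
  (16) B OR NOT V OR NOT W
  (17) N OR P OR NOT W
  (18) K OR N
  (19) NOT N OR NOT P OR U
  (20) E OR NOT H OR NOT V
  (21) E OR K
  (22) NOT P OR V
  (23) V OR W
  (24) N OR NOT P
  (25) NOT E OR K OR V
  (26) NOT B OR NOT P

Set U = False.
Set K = True.
Set B = False.
  then (B OR NOT N) forces N = False.
  then (B OR NOT P OR U) forces P = False.
  then (N OR P OR NOT W) forces W = False.
  then (V OR W) forces V = True.
  then (NOT E OR P OR W) forces E = False.
  then (E OR NOT H OR NOT V) forces H = False.
All clauses satisfied.

U: False, K: True, B: False, V: True, E: False, W: False, H: False, P: False, N: False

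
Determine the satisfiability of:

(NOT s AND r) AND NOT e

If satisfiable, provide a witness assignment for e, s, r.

e=F; s=F; r=T

  NOT s AND r = True
    NOT s = True
  NOT e = True
Both conjuncts True, so the formula holds.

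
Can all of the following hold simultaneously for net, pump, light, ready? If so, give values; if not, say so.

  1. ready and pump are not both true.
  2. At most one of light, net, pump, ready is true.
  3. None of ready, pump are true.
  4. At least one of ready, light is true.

net: False; pump: False; light: True; ready: False

  (1) ready=F, pump=F — not both ✓
  (2) {light, net, pump, ready}: 1 true — at most one ✓
  (3) {ready, pump}: 0 true — none ✓
  (4) {ready, light}: 1 true — at least one ✓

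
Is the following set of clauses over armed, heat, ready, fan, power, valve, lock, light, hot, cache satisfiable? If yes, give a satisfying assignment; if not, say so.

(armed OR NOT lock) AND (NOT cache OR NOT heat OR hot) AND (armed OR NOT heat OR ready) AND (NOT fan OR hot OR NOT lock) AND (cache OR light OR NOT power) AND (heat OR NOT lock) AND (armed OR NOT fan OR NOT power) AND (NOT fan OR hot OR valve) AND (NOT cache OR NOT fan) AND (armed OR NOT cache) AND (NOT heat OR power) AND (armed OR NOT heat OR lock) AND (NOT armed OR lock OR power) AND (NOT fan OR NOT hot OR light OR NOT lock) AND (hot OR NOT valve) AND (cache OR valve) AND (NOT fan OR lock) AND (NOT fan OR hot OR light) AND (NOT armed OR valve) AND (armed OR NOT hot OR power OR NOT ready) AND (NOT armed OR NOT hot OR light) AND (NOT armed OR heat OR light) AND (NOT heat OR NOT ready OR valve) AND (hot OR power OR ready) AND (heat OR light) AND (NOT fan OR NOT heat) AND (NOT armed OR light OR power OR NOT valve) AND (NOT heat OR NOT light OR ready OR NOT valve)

Set armed = True.
  then (NOT armed OR valve) forces valve = True.
  then (hot OR NOT valve) forces hot = True.
  then (NOT armed OR NOT hot OR light) forces light = True.
Set heat = True.
  then (NOT heat OR power) forces power = True.
  then (NOT fan OR NOT heat) forces fan = False.
  then (NOT heat OR NOT light OR ready OR NOT valve) forces ready = True.
Set lock = False.
Set cache = False.
All clauses satisfied.

armed: True, heat: True, ready: True, fan: False, power: True, valve: True, lock: False, light: True, hot: True, cache: False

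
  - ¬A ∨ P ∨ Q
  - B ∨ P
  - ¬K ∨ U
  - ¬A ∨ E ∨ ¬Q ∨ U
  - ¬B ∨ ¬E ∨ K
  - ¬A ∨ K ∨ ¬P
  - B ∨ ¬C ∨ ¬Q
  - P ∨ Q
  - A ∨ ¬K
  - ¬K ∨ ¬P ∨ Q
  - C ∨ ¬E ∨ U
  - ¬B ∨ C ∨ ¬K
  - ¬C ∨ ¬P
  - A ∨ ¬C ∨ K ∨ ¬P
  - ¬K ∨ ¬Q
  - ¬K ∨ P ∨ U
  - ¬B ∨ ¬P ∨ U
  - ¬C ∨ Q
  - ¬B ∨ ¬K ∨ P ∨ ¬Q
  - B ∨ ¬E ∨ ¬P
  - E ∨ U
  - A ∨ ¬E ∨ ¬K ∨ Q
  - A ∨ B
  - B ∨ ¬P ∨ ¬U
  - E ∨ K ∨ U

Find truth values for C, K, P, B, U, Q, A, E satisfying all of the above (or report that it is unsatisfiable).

C = False; K = False; P = False; B = True; U = True; Q = True; A = False; E = False

Set C = False.
Try K = True:
  (¬K ∨ U) forces U = True.
  (A ∨ ¬K) forces A = True.
  (¬B ∨ C ∨ ¬K) forces B = False.
  (B ∨ P) forces P = True.
  clause (B ∨ ¬P ∨ ¬U) is falsified — backtrack.
So K = False.
Set P = False.
  then (B ∨ P) forces B = True.
  then (¬B ∨ ¬E ∨ K) forces E = False.
  then (P ∨ Q) forces Q = True.
  then (E ∨ U) forces U = True.
Set A = False.
All clauses satisfied.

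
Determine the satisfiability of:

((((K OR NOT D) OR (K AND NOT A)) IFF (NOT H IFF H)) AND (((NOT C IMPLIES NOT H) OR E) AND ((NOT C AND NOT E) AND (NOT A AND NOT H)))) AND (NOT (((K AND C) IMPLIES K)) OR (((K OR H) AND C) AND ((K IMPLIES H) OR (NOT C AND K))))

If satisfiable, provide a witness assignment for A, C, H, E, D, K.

Case C = True: the conjunct NOT C is False.
Case C = False: the conjunct NOT (((K AND C) IMPLIES K)) OR (((K OR H) AND C) AND ((K IMPLIES H) OR (NOT C AND K))) becomes NOT True OR (False AND ((K IMPLIES H) OR K)) = False.
Both cases fail — unsatisfiable.

Unsatisfiable — no assignment works.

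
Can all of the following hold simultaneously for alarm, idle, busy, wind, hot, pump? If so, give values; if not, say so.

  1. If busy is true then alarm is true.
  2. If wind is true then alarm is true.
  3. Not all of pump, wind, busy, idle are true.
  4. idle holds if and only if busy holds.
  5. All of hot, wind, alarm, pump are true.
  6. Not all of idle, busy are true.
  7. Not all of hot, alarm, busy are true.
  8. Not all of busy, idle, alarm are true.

alarm=T, idle=F, busy=F, wind=T, hot=T, pump=T

  (1) busy=F ⇒ alarm: vacuous ✓
  (2) wind=T ⇒ alarm: T ✓
  (3) {pump, wind, busy, idle}: 2/4 true — not all ✓
  (4) idle=F, busy=F — same ✓
  (5) {hot, wind, alarm, pump}: all 4 true ✓
  (6) {idle, busy}: 0/2 true — not all ✓
  (7) {hot, alarm, busy}: 2/3 true — not all ✓
  (8) {busy, idle, alarm}: 1/3 true — not all ✓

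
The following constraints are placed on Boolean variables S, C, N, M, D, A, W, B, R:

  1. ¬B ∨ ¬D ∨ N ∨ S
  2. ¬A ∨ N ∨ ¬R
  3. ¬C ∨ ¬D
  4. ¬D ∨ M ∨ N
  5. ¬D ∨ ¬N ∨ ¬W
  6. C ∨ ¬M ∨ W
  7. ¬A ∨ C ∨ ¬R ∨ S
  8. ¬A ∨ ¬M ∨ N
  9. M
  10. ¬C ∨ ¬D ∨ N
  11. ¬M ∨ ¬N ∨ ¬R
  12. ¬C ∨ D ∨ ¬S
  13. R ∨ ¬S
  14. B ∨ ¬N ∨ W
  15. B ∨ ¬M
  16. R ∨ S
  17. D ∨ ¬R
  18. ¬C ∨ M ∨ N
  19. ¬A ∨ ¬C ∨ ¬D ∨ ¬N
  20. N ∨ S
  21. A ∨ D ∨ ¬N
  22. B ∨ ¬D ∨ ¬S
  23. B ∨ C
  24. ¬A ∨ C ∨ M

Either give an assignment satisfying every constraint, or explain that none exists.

Unit clause (M) forces M = True.
In (B ∨ ¬M) only B is left, so B = True.
Try S = False:
  (R ∨ S) forces R = True.
  (¬M ∨ ¬N ∨ ¬R) forces N = False.
  clause (N ∨ S) is falsified — backtrack.
So S = True.
  then (R ∨ ¬S) forces R = True.
  then (D ∨ ¬R) forces D = True.
  then (¬C ∨ ¬D) forces C = False.
  then (C ∨ ¬M ∨ W) forces W = True.
  then (¬M ∨ ¬N ∨ ¬R) forces N = False.
  then (¬A ∨ N ∨ ¬R) forces A = False.
All clauses satisfied.

S = True; C = False; N = False; M = True; D = True; A = False; W = True; B = True; R = True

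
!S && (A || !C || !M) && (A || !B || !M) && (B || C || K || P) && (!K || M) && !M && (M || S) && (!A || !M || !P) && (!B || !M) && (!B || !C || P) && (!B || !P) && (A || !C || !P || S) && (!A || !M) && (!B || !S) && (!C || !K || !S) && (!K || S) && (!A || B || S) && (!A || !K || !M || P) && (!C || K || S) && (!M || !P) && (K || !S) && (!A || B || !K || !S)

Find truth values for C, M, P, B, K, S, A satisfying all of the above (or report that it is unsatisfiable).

Case M = True:
  Clause (!M) is falsified — contradiction.
Case M = False:
  (!S) forces S = False.
  Clause (M || S) is falsified — contradiction.
Both cases fail, so the formula is unsatisfiable.

UNSATISFIABLE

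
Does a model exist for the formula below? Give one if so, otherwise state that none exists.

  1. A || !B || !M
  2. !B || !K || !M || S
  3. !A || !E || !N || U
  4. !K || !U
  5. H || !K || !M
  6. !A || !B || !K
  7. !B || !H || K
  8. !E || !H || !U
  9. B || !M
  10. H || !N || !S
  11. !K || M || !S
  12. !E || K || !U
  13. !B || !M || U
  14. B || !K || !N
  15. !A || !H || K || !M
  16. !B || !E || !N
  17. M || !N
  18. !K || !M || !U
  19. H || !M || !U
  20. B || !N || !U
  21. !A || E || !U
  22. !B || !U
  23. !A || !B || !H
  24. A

Unit clause (A) forces A = True.
Try M = True:
  (B || !M) forces B = True.
  (!A || !B || !K) forces K = False.
  (!B || !H || K) forces H = False.
  (!B || !M || U) forces U = True.
  clause (H || !M || !U) is falsified — backtrack.
So M = False.
  then (M || !N) forces N = False.
Set H = False.
Set B = True.
  then (!A || !B || !K) forces K = False.
  then (!B || !U) forces U = False.
Set E = False.
Set S = True.
All clauses satisfied.

A = True, M = False, H = False, B = True, E = False, K = False, N = False, U = False, S = True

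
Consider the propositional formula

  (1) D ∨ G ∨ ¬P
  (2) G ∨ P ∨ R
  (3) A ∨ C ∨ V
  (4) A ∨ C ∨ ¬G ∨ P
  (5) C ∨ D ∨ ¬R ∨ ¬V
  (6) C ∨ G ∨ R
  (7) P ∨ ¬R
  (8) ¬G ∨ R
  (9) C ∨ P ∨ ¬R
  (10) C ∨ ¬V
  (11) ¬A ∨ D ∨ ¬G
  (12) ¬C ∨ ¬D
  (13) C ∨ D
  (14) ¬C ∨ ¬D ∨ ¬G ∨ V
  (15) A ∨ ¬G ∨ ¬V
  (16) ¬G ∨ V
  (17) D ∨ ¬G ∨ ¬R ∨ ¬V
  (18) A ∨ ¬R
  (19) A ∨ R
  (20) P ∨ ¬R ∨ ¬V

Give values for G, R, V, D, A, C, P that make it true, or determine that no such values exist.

Set G = False.
Try R = False:
  (G ∨ P ∨ R) forces P = True.
  (D ∨ G ∨ ¬P) forces D = True.
  (C ∨ G ∨ R) forces C = True.
  clause (¬C ∨ ¬D) is falsified — backtrack.
So R = True.
  then (P ∨ ¬R) forces P = True.
  then (A ∨ ¬R) forces A = True.
  then (D ∨ G ∨ ¬P) forces D = True.
  then (¬C ∨ ¬D) forces C = False.
  then (C ∨ ¬V) forces V = False.
All clauses satisfied.

G = False; R = True; V = False; D = True; A = True; C = False; P = True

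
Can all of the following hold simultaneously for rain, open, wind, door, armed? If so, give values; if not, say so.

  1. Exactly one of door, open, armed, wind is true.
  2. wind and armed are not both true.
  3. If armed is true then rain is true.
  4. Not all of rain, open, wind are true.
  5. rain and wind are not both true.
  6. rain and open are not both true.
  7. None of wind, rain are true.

rain: False, open: False, wind: False, door: True, armed: False

  (1) {door, open, armed, wind}: 1 true — exactly one ✓
  (2) wind=F, armed=F — not both ✓
  (3) armed=F ⇒ rain: vacuous ✓
  (4) {rain, open, wind}: 0/3 true — not all ✓
  (5) rain=F, wind=F — not both ✓
  (6) rain=F, open=F — not both ✓
  (7) {wind, rain}: 0 true — none ✓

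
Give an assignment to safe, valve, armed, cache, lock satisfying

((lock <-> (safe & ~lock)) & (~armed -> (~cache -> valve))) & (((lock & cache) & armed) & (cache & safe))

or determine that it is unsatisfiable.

Case lock = True: the conjunct lock <-> (safe & ~lock) becomes True <-> (safe & False) = False.
Case lock = False: the conjunct lock is False.
Both cases fail — unsatisfiable.

UNSATISFIABLE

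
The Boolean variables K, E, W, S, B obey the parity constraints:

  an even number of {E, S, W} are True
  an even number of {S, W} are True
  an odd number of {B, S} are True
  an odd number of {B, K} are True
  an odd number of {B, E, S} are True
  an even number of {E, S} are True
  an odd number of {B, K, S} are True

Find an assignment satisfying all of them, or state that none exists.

K = False; E = False; W = False; S = False; B = True

{E, S, W}: 0 true → even ✓
{S, W}: 0 true → even ✓
{B, S}: 1 true → odd ✓
{B, K}: 1 true → odd ✓
{B, E, S}: 1 true → odd ✓
{E, S}: 0 true → even ✓
{B, K, S}: 1 true → odd ✓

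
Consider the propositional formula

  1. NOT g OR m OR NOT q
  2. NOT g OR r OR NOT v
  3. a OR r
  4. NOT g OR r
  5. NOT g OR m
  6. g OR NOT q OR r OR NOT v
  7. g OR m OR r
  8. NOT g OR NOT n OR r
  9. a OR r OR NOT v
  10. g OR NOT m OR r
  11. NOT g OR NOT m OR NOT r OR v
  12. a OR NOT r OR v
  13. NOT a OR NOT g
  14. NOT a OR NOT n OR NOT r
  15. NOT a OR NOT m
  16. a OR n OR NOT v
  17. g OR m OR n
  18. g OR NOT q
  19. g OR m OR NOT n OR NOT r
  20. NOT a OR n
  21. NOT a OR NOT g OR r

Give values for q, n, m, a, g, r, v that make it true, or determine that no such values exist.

q=T; n=T; m=T; a=F; g=T; r=T; v=T

Set q = True.
  then (g OR NOT q) forces g = True.
  then (NOT g OR m OR NOT q) forces m = True.
  then (NOT g OR r) forces r = True.
  then (NOT g OR NOT m OR NOT r OR v) forces v = True.
  then (NOT a OR NOT g) forces a = False.
  then (a OR n OR NOT v) forces n = True.
All clauses satisfied.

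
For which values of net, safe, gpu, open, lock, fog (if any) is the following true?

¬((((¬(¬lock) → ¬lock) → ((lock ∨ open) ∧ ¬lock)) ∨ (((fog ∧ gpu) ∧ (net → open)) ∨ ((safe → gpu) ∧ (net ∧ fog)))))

net: False; safe: True; gpu: False; open: False; lock: False; fog: True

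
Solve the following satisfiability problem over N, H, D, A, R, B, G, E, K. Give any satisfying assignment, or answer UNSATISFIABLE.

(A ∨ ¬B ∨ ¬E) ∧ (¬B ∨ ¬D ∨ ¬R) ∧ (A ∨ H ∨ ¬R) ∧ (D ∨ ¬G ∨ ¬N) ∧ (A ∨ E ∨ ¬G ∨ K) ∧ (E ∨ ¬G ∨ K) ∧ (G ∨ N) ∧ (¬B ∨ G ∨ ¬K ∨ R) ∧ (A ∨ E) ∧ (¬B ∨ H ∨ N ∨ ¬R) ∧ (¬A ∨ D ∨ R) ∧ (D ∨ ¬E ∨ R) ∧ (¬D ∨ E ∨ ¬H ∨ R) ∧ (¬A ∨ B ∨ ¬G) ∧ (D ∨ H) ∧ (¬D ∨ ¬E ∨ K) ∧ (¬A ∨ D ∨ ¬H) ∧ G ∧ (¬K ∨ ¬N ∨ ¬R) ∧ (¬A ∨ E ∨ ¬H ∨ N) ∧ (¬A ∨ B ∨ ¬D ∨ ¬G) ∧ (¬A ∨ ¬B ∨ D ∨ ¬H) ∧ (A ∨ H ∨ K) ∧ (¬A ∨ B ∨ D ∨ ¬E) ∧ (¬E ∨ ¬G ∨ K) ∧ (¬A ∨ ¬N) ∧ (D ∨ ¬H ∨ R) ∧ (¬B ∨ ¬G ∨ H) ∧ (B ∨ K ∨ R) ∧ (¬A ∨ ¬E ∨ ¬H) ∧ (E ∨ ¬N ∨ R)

Unit clause (G) forces G = True.
Set N = True.
  then (D ∨ ¬G ∨ ¬N) forces D = True.
  then (¬A ∨ ¬N) forces A = False.
  then (A ∨ E) forces E = True.
  then (¬D ∨ ¬E ∨ K) forces K = True.
  then (¬K ∨ ¬N ∨ ¬R) forces R = False.
  then (A ∨ ¬B ∨ ¬E) forces B = False.
Set H = False.
All clauses satisfied.

N = True, H = False, D = True, A = False, R = False, B = False, G = True, E = True, K = True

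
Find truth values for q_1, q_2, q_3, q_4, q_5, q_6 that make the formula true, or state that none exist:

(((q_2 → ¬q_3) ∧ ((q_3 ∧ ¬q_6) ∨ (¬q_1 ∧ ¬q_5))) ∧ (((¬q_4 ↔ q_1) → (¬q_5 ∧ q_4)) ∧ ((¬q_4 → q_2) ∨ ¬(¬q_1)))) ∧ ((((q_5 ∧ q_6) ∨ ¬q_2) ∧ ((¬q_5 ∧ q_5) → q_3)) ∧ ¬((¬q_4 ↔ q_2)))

Unsatisfiable

Case q_5 = True: the formula simplifies to (((q_2 → ¬q_3) ∧ (q_3 ∧ ¬q_6)) ∧ (¬((¬q_4 ↔ q_1)) ∧ ((¬q_4 → q_2) ∨ ¬(¬q_1)))) ∧ ((q_6 ∨ ¬q_2) ∧ ¬((¬q_4 ↔ q_2))).
  q_6 = True: the conjunct ¬q_6 is False.
  q_6 = False: simplifies to (((q_2 → ¬q_3) ∧ q_3) ∧ (¬((¬q_4 ↔ q_1)) ∧ ((¬q_4 → q_2) ∨ ¬(¬q_1)))) ∧ (¬q_2 ∧ ¬((¬q_4 ↔ q_2))).
    q_2 = True: the conjunct ¬q_2 is False.
    q_2 = False: simplifies to (q_3 ∧ (¬((¬q_4 ↔ q_1)) ∧ (q_4 ∨ ¬(¬q_1)))) ∧ ¬q_4.
      q_4 = True: the conjunct ¬q_4 is False.
      q_4 = False: simplifies to q_3 ∧ (¬q_1 ∧ ¬(¬q_1)).
        q_1 = True: the conjunct ¬q_1 is False.
        q_1 = False: the conjunct ¬(¬q_1) becomes ¬(¬False) = False.
Case q_5 = False: the formula simplifies to (((q_2 → ¬q_3) ∧ ((q_3 ∧ ¬q_6) ∨ ¬q_1)) ∧ (((¬q_4 ↔ q_1) → q_4) ∧ ((¬q_4 → q_2) ∨ ¬(¬q_1)))) ∧ (¬q_2 ∧ ¬((¬q_4 ↔ q_2))).
  q_2 = True: the conjunct ¬q_2 is False.
  q_2 = False: simplifies to (((q_3 ∧ ¬q_6) ∨ ¬q_1) ∧ (((¬q_4 ↔ q_1) → q_4) ∧ (q_4 ∨ ¬(¬q_1)))) ∧ ¬q_4.
    q_4 = True: the conjunct ¬q_4 is False.
    q_4 = False: simplifies to ((q_3 ∧ ¬q_6) ∨ ¬q_1) ∧ (¬q_1 ∧ ¬(¬q_1)).
      q_1 = True: the conjunct ¬q_1 is False.
      q_1 = False: the conjunct ¬(¬q_1) becomes ¬(¬False) = False.
Both cases fail — unsatisfiable.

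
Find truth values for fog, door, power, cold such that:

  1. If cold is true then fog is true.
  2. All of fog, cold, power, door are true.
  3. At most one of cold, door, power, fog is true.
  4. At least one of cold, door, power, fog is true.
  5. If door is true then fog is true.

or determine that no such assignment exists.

Case door = True:
  (2) forces fog = True.
  Constraint (3) is violated (door=T, fog=T) — contradiction.
Case door = False:
  Constraint (2) is violated (door=F) — contradiction.
Both cases fail — unsatisfiable.

Unsatisfiable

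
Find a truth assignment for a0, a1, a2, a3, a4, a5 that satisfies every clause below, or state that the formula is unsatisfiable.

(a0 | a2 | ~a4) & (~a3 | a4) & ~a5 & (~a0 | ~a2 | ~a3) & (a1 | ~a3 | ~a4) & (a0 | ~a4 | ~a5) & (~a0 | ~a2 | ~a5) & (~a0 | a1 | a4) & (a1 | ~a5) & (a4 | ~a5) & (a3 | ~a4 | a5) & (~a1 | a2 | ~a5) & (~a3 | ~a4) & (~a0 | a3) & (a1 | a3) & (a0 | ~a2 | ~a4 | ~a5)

a0: False, a1: True, a2: False, a3: False, a4: False, a5: False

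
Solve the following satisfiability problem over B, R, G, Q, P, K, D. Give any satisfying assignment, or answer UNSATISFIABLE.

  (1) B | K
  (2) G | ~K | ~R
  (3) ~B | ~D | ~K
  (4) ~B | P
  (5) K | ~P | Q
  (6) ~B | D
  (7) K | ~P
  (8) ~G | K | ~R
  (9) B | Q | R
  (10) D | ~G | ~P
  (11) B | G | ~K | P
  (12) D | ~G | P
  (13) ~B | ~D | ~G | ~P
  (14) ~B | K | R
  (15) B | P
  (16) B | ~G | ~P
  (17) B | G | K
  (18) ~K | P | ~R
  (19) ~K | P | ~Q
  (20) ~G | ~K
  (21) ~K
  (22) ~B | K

The formula is unsatisfiable.

Case K = True:
  Clause (~K) is falsified — contradiction.
Case K = False:
  (B | K) forces B = True.
  Clause (~B | K) is falsified — contradiction.
Both cases fail, so the formula is unsatisfiable.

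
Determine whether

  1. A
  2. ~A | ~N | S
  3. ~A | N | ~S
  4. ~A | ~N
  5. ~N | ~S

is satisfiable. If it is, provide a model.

Unit clause (A) forces A = True.
In (~A | ~N) only ~N is left, so N = False.
In (~A | N | ~S) only ~S is left, so S = False.
All clauses satisfied.

A: True, N: False, S: False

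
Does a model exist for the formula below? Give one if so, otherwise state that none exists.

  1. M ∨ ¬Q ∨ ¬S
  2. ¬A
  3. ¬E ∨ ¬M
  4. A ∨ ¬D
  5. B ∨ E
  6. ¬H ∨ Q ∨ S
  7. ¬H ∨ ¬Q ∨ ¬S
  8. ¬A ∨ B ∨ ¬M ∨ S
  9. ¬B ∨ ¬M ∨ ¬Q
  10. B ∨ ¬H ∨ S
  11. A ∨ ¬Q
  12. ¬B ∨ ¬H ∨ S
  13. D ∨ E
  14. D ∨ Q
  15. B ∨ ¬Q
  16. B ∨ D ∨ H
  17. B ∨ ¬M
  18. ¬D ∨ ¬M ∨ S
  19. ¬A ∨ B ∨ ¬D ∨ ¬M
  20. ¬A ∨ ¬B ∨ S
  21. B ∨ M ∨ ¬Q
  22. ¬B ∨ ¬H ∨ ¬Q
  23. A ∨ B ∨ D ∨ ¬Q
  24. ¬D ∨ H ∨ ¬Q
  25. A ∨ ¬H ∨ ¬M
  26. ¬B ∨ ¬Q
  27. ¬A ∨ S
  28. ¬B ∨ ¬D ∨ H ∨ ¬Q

Case A = True:
  Clause (¬A) is falsified — contradiction.
Case A = False:
  (A ∨ ¬D) forces D = False.
  (A ∨ ¬Q) forces Q = False.
  Clause (D ∨ Q) is falsified — contradiction.
Both cases fail, so the formula is unsatisfiable.

Unsatisfiable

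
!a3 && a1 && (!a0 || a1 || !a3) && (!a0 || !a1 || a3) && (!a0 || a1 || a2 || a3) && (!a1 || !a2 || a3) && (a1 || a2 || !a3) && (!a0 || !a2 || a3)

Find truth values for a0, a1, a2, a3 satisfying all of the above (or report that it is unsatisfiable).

a0 = False; a1 = True; a2 = False; a3 = False

Unit clause (!a3) forces a3 = False.
Unit clause (a1) forces a1 = True.
In (!a0 || !a1 || a3) only !a0 is left, so a0 = False.
In (!a1 || !a2 || a3) only !a2 is left, so a2 = False.
All clauses satisfied.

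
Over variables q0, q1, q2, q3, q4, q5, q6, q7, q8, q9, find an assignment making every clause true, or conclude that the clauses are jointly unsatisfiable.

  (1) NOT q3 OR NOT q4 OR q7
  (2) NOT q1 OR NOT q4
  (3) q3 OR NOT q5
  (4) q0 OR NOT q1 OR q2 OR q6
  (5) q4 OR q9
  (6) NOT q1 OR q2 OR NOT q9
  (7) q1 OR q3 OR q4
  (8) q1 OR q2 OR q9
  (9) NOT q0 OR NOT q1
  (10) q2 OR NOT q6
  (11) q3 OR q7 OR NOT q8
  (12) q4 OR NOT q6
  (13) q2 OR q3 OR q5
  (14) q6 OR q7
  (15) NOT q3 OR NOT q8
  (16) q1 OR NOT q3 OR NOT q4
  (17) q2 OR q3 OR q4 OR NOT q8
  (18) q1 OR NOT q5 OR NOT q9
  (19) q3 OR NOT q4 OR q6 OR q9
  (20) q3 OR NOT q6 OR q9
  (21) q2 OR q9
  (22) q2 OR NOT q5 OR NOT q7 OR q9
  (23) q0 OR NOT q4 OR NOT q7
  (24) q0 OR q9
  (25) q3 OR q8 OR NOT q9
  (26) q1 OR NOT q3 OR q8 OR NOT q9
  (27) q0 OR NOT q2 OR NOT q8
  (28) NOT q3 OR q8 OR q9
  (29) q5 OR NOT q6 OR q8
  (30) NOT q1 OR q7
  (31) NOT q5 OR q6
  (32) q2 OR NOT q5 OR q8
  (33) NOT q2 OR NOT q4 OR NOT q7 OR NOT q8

q0: False; q1: True; q2: True; q3: True; q4: False; q5: False; q6: False; q7: True; q8: False; q9: True

Set q0 = False.
  then (q0 OR q9) forces q9 = True.
Set q1 = True.
  then (NOT q1 OR NOT q4) forces q4 = False.
  then (NOT q1 OR q2 OR NOT q9) forces q2 = True.
  then (q4 OR NOT q6) forces q6 = False.
  then (q6 OR q7) forces q7 = True.
  then (q0 OR NOT q2 OR NOT q8) forces q8 = False.
  then (NOT q5 OR q6) forces q5 = False.
  then (q3 OR q8 OR NOT q9) forces q3 = True.
All clauses satisfied.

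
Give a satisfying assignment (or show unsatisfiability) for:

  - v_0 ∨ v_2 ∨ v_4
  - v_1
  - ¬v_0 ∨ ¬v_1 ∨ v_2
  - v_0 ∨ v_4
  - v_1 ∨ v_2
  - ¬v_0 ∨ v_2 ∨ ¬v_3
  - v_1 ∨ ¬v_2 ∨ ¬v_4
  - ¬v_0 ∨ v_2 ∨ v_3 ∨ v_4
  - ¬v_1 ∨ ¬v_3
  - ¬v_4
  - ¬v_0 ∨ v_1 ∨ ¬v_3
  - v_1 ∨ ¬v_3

v_0=T, v_1=T, v_2=T, v_3=F, v_4=F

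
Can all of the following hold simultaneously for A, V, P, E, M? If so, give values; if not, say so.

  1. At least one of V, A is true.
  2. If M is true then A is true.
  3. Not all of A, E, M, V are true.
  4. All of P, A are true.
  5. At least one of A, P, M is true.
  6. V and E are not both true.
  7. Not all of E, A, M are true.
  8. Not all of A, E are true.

A = True; V = True; P = True; E = False; M = True

  (1) {V, A}: 2 true — at least one ✓
  (2) M=T ⇒ A: T ✓
  (3) {A, E, M, V}: 3/4 true — not all ✓
  (4) {P, A}: all 2 true ✓
  (5) {A, P, M}: 3 true — at least one ✓
  (6) V=T, E=F — not both ✓
  (7) {E, A, M}: 2/3 true — not all ✓
  (8) {A, E}: 1/2 true — not all ✓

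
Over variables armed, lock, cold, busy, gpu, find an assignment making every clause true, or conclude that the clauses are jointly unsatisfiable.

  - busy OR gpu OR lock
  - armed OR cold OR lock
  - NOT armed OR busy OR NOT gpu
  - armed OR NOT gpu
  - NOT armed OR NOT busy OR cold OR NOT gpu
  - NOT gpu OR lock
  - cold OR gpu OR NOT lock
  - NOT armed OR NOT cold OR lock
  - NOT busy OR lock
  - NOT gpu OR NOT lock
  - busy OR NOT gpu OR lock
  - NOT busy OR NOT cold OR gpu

armed=F, lock=T, cold=T, busy=F, gpu=F

Set armed = False.
  then (armed OR NOT gpu) forces gpu = False.
Set lock = True.
  then (cold OR gpu OR NOT lock) forces cold = True.
  then (NOT busy OR NOT cold OR gpu) forces busy = False.
All clauses satisfied.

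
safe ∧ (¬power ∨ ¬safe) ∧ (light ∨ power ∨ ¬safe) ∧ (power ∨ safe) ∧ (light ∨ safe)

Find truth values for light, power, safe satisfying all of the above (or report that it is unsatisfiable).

light=T, power=F, safe=T

Unit clause (safe) forces safe = True.
In (¬power ∨ ¬safe) only ¬power is left, so power = False.
In (light ∨ power ∨ ¬safe) only light is left, so light = True.
Check each clause:
  (safe): safe holds.
  (¬power ∨ ¬safe): ¬power holds.
  (light ∨ power ∨ ¬safe): light holds.
  (power ∨ safe): safe holds.
  (light ∨ safe): light holds.
All clauses satisfied.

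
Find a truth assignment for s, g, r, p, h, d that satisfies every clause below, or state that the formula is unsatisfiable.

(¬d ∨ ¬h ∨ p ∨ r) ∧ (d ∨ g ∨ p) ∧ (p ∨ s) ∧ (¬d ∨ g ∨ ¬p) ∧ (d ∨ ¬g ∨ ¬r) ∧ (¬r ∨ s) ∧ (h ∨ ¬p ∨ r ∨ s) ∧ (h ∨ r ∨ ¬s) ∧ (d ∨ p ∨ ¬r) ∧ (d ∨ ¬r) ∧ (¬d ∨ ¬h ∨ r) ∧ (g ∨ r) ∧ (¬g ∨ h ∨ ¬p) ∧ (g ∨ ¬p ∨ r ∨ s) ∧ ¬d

s=T, g=T, r=F, p=T, h=T, d=F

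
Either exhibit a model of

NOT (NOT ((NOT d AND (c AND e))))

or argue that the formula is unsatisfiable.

e = True, d = False, c = True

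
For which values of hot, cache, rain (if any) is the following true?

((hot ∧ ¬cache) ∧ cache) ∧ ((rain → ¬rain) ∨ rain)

Unsatisfiable — no assignment works.

Case cache = True: the conjunct ¬cache is False.
Case cache = False: the conjunct cache is False.
Both cases fail — unsatisfiable.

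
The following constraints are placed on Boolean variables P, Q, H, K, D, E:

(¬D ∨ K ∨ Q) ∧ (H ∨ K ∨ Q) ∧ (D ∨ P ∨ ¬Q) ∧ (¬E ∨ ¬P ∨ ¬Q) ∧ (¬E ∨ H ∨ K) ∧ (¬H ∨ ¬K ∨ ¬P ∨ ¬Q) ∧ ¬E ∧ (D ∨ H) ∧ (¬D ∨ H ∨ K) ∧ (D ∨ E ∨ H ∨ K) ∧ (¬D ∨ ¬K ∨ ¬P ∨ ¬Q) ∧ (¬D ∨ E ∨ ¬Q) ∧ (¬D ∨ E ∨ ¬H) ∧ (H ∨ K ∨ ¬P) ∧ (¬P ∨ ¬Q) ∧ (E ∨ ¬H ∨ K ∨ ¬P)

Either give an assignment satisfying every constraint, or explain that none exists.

P = False, Q = False, H = False, K = True, D = True, E = False

Unit clause (¬E) forces E = False.
Set P = False.
Try Q = True:
  (D ∨ P ∨ ¬Q) forces D = True.
  clause (¬D ∨ E ∨ ¬Q) is falsified — backtrack.
So Q = False.
Set H = False.
  then (H ∨ K ∨ Q) forces K = True.
  then (D ∨ H) forces D = True.
All clauses satisfied.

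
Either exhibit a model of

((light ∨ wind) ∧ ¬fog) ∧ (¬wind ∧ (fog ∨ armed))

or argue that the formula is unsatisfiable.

wind: False; fog: False; armed: True; light: True

  (light ∨ wind) ∧ ¬fog = True
    light ∨ wind = True
    ¬fog = True
  ¬wind ∧ (fog ∨ armed) = True
    ¬wind = True
    fog ∨ armed = True
Both conjuncts True, so the formula holds.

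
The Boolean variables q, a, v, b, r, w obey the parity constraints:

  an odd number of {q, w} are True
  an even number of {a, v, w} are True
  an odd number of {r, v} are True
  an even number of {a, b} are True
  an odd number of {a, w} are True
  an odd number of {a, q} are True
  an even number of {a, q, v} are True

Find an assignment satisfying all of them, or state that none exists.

Adding constraints 1, 5, 6 mod 2: every variable appears an even number of times on the left, so the left side is 0.
But the right sides sum to 1 (mod 2). 0 ≠ 1 — the system is inconsistent.

UNSATISFIABLE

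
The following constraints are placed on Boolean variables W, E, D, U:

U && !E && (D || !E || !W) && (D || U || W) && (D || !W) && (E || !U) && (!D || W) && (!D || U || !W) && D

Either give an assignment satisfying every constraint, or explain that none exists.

Unsatisfiable

Case E = True:
  Clause (!E) is falsified — contradiction.
Case E = False:
  (U) forces U = True.
  Clause (E || !U) is falsified — contradiction.
Both cases fail, so the formula is unsatisfiable.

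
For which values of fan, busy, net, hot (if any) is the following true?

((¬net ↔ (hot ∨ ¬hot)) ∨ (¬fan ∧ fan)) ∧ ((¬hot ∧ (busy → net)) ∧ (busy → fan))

fan=F, busy=F, net=F, hot=F

  (¬net ↔ (hot ∨ ¬hot)) ∨ (¬fan ∧ fan) = True
    ¬net ↔ (hot ∨ ¬hot) = True
      ¬net = True
      hot ∨ ¬hot = True
        ¬hot = True
    ¬fan ∧ fan = False
      ¬fan = True
  (¬hot ∧ (busy → net)) ∧ (busy → fan) = True
    ¬hot ∧ (busy → net) = True
      ¬hot = True
      busy → net = True
    busy → fan = True
Both conjuncts True, so the formula holds.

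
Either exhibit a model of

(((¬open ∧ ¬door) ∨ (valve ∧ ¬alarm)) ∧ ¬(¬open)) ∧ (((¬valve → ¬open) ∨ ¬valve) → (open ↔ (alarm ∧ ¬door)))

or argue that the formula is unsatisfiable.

Case open = True: the formula simplifies to (valve ∧ ¬alarm) ∧ ((valve ∨ ¬valve) → (alarm ∧ ¬door)).
  alarm = True: the conjunct ¬alarm is False.
  alarm = False: simplifies to valve ∧ ¬((valve ∨ ¬valve)).
    valve = True: the conjunct ¬((valve ∨ ¬valve)) becomes ¬((True ∨ False)) = False.
    valve = False: the conjunct valve is False.
Case open = False: the conjunct ¬(¬open) becomes ¬(¬False) = False.
Both cases fail — unsatisfiable.

UNSATISFIABLE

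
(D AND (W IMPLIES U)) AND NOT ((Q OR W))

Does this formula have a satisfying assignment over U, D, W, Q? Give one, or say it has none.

U: False; D: True; W: False; Q: False

  D AND (W IMPLIES U) = True
    W IMPLIES U = True
  NOT ((Q OR W)) = True
    Q OR W = False
Both conjuncts True, so the formula holds.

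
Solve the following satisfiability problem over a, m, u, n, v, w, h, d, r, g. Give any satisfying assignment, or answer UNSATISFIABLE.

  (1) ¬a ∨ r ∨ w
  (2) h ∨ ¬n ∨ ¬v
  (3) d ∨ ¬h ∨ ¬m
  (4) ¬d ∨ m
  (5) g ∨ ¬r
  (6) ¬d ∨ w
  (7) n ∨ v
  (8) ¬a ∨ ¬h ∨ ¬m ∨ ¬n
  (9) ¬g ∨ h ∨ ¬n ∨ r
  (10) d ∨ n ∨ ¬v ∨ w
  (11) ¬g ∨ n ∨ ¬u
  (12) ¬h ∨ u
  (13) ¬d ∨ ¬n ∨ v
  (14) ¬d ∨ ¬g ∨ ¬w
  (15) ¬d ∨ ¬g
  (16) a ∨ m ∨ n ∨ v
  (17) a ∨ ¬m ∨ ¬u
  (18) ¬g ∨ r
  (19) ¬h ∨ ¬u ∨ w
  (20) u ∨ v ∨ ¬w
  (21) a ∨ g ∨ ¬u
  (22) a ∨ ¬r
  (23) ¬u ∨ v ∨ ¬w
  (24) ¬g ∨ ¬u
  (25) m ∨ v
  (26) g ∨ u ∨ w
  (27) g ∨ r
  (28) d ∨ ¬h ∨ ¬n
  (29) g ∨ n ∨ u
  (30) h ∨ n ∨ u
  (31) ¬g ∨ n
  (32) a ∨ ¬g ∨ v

a = True, m = True, u = False, n = True, v = False, w = False, h = False, d = False, r = True, g = True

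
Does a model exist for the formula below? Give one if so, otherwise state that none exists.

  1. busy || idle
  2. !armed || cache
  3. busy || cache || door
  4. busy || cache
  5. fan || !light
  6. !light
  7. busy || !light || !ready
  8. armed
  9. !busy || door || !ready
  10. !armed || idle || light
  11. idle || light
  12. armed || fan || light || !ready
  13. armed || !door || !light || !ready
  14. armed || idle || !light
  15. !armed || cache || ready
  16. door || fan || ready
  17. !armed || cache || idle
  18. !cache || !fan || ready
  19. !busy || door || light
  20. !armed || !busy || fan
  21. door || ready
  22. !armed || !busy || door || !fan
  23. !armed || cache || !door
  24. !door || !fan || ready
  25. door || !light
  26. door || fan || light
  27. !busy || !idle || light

armed = True, ready = True, idle = True, busy = False, door = False, fan = True, light = False, cache = True

Unit clause (!light) forces light = False.
Unit clause (armed) forces armed = True.
In (!armed || idle || light) only idle is left, so idle = True.
In (!busy || !idle || light) only !busy is left, so busy = False.
In (!armed || cache) only cache is left, so cache = True.
Set ready = True.
Set door = False.
  then (door || fan || light) forces fan = True.
All clauses satisfied.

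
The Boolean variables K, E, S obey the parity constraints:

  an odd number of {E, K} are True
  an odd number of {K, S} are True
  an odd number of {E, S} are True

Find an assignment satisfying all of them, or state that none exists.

Adding constraints 1, 2, 3 mod 2: every variable appears an even number of times on the left, so the left side is 0.
But the right sides sum to 1 (mod 2). 0 ≠ 1 — the system is inconsistent.

Unsatisfiable — no assignment works.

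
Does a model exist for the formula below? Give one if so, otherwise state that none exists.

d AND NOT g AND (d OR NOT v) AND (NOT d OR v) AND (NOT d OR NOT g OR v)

g = False, v = True, d = True

Unit clause (d) forces d = True.
Unit clause (NOT g) forces g = False.
In (NOT d OR v) only v is left, so v = True.
Check each clause:
  (d): d holds.
  (NOT g): NOT g holds.
  (d OR NOT v): d holds.
  (NOT d OR v): v holds.
  (NOT d OR NOT g OR v): NOT g holds.
All clauses satisfied.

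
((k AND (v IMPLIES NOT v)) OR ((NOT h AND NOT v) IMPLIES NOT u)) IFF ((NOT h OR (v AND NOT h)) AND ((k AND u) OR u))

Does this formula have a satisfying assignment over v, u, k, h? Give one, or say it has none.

v: False, u: True, k: True, h: False

  ((k AND (v IMPLIES NOT v)) OR ((NOT h AND NOT v) IMPLIES NOT u)) IFF ((NOT h OR (v AND NOT h)) AND ((k AND u) OR u)) = True
    (k AND (v IMPLIES NOT v)) OR ((NOT h AND NOT v) IMPLIES NOT u) = True
      k AND (v IMPLIES NOT v) = True
        v IMPLIES NOT v = True
          NOT v = True
      (NOT h AND NOT v) IMPLIES NOT u = False
        NOT h AND NOT v = True
          NOT h = True
          NOT v = True
        NOT u = False
    (NOT h OR (v AND NOT h)) AND ((k AND u) OR u) = True
      NOT h OR (v AND NOT h) = True
        NOT h = True
        v AND NOT h = False
          NOT h = True
      (k AND u) OR u = True
        k AND u = True
The formula evaluates to True.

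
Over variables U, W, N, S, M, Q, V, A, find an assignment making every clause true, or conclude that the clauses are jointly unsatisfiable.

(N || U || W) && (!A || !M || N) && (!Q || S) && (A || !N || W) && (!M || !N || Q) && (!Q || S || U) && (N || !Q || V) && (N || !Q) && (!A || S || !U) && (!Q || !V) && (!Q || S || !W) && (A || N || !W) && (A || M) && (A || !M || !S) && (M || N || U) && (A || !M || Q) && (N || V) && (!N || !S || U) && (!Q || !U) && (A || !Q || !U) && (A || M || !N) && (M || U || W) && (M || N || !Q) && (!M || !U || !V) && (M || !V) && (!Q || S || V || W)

U=F, W=T, N=T, S=F, M=F, Q=F, V=F, A=T

Set U = False.
Set W = True.
Try N = False:
  (N || !Q) forces Q = False.
  (A || N || !W) forces A = True.
  (!A || !M || N) forces M = False.
  clause (M || N || U) is falsified — backtrack.
So N = True.
  then (!N || !S || U) forces S = False.
  then (!Q || S) forces Q = False.
  then (!M || !N || Q) forces M = False.
  then (A || M) forces A = True.
  then (M || !V) forces V = False.
All clauses satisfied.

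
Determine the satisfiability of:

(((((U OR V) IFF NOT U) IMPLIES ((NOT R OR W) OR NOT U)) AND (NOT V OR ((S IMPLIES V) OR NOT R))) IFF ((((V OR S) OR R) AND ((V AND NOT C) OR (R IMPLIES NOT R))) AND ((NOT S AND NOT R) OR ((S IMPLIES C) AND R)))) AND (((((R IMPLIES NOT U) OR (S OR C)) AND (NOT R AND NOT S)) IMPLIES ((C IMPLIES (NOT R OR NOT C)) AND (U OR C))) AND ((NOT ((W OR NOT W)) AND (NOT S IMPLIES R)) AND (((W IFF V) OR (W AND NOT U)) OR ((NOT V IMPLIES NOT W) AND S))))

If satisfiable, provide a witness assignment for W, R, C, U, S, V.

The conjunct NOT ((W OR NOT W)) is unsatisfiable on its own:
  W=F: evaluates to False.
  W=T: evaluates to False.
So the whole conjunction is unsatisfiable.

The formula is unsatisfiable.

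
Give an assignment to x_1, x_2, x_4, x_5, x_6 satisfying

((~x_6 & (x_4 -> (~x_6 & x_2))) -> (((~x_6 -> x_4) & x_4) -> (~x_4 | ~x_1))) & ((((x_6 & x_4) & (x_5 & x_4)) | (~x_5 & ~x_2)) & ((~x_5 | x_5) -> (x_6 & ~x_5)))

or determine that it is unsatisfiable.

x_1 = False; x_2 = False; x_4 = False; x_5 = False; x_6 = True

  (~x_6 & (x_4 -> (~x_6 & x_2))) -> (((~x_6 -> x_4) & x_4) -> (~x_4 | ~x_1)) = True
    ~x_6 & (x_4 -> (~x_6 & x_2)) = False
      ~x_6 = False
      x_4 -> (~x_6 & x_2) = True
        ~x_6 & x_2 = False
          ~x_6 = False
    ((~x_6 -> x_4) & x_4) -> (~x_4 | ~x_1) = True
      (~x_6 -> x_4) & x_4 = False
        ~x_6 -> x_4 = True
          ~x_6 = False
      ~x_4 | ~x_1 = True
        ~x_4 = True
        ~x_1 = True
  (((x_6 & x_4) & (x_5 & x_4)) | (~x_5 & ~x_2)) & ((~x_5 | x_5) -> (x_6 & ~x_5)) = True
    ((x_6 & x_4) & (x_5 & x_4)) | (~x_5 & ~x_2) = True
      (x_6 & x_4) & (x_5 & x_4) = False
        x_6 & x_4 = False
        x_5 & x_4 = False
      ~x_5 & ~x_2 = True
        ~x_5 = True
        ~x_2 = True
    (~x_5 | x_5) -> (x_6 & ~x_5) = True
      ~x_5 | x_5 = True
        ~x_5 = True
      x_6 & ~x_5 = True
        ~x_5 = True
Both conjuncts True, so the formula holds.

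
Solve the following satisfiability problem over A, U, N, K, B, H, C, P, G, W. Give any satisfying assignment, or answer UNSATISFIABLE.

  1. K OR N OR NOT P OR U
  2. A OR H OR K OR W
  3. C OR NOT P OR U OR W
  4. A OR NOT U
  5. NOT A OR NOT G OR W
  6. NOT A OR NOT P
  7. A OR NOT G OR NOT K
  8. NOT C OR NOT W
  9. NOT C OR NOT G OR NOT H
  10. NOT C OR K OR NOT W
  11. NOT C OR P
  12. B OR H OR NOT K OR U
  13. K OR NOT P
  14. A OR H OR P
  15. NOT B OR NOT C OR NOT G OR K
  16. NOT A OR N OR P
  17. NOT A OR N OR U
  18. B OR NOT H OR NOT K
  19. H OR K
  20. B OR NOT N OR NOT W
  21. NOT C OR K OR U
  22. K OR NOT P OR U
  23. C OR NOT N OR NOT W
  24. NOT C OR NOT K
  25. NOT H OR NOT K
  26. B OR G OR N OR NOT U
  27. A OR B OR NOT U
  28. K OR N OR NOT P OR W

A = True; U = False; N = True; K = True; B = True; H = False; C = False; P = False; G = False; W = False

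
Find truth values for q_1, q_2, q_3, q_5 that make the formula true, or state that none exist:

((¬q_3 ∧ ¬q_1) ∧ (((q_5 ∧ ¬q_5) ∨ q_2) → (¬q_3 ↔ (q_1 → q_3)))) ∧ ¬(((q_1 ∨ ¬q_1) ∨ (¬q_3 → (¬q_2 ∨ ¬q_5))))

Unsatisfiable — no assignment works.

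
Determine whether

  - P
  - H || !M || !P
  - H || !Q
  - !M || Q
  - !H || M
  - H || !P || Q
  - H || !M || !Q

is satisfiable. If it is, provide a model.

Unit clause (P) forces P = True.
Try M = False:
  (!H || M) forces H = False.
  (H || !Q) forces Q = False.
  clause (H || !P || Q) is falsified — backtrack.
So M = True.
  then (H || !M || !P) forces H = True.
  then (!M || Q) forces Q = True.
Check each clause:
  (P): P holds.
  (H || !M || !P): H holds.
  (H || !Q): H holds.
  (!M || Q): Q holds.
  (!H || M): M holds.
  (H || !P || Q): H holds.
  (H || !M || !Q): H holds.
All clauses satisfied.

P=T; M=T; H=T; Q=T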